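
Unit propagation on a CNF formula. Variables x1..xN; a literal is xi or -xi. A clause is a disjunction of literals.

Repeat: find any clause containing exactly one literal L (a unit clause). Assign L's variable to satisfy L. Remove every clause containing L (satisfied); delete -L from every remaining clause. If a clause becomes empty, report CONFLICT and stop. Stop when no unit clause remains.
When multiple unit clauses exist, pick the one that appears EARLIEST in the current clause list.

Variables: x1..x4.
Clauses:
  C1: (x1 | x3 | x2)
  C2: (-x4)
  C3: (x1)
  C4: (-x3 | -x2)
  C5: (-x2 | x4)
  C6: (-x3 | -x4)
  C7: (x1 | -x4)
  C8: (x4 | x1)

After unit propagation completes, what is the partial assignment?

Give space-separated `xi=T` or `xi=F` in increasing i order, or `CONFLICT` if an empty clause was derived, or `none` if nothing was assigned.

unit clause [-4] forces x4=F; simplify:
  drop 4 from [-2, 4] -> [-2]
  drop 4 from [4, 1] -> [1]
  satisfied 3 clause(s); 5 remain; assigned so far: [4]
unit clause [1] forces x1=T; simplify:
  satisfied 3 clause(s); 2 remain; assigned so far: [1, 4]
unit clause [-2] forces x2=F; simplify:
  satisfied 2 clause(s); 0 remain; assigned so far: [1, 2, 4]

Answer: x1=T x2=F x4=F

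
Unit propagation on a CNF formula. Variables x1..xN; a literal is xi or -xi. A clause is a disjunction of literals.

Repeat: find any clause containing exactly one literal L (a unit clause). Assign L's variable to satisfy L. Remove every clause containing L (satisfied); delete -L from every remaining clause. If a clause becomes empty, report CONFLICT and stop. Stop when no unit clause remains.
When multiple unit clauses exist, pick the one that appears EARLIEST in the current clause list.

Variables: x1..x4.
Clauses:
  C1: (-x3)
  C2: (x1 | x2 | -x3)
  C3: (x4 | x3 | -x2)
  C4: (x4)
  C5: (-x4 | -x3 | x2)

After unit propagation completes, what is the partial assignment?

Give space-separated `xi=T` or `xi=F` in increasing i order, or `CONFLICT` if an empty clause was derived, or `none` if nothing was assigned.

Answer: x3=F x4=T

Derivation:
unit clause [-3] forces x3=F; simplify:
  drop 3 from [4, 3, -2] -> [4, -2]
  satisfied 3 clause(s); 2 remain; assigned so far: [3]
unit clause [4] forces x4=T; simplify:
  satisfied 2 clause(s); 0 remain; assigned so far: [3, 4]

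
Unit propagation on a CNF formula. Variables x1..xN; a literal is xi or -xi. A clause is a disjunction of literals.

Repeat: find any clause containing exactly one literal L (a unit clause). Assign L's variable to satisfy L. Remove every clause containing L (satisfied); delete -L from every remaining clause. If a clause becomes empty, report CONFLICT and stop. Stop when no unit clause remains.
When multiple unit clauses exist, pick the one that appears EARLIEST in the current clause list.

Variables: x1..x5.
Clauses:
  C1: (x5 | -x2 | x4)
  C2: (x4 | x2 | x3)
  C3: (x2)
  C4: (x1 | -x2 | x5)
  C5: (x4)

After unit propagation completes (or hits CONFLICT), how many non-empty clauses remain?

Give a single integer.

unit clause [2] forces x2=T; simplify:
  drop -2 from [5, -2, 4] -> [5, 4]
  drop -2 from [1, -2, 5] -> [1, 5]
  satisfied 2 clause(s); 3 remain; assigned so far: [2]
unit clause [4] forces x4=T; simplify:
  satisfied 2 clause(s); 1 remain; assigned so far: [2, 4]

Answer: 1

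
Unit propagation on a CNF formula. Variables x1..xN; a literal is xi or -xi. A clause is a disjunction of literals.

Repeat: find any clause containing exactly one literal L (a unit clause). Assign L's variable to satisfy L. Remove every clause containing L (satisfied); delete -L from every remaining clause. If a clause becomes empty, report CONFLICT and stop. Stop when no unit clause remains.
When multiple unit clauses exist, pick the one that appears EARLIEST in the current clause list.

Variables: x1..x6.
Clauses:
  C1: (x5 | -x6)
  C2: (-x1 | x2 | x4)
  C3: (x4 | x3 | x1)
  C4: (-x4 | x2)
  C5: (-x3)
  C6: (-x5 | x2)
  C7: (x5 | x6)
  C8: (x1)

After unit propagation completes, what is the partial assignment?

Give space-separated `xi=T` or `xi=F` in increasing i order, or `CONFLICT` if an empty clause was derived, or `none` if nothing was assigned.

unit clause [-3] forces x3=F; simplify:
  drop 3 from [4, 3, 1] -> [4, 1]
  satisfied 1 clause(s); 7 remain; assigned so far: [3]
unit clause [1] forces x1=T; simplify:
  drop -1 from [-1, 2, 4] -> [2, 4]
  satisfied 2 clause(s); 5 remain; assigned so far: [1, 3]

Answer: x1=T x3=F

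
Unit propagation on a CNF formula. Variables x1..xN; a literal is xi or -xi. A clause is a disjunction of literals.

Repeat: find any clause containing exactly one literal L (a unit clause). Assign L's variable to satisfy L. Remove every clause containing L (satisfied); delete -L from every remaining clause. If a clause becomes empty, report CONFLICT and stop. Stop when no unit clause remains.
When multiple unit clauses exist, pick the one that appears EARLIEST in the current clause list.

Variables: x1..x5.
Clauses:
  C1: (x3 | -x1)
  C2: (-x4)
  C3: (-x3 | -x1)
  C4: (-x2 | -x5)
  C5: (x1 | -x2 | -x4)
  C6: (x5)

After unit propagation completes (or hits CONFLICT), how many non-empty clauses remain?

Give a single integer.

unit clause [-4] forces x4=F; simplify:
  satisfied 2 clause(s); 4 remain; assigned so far: [4]
unit clause [5] forces x5=T; simplify:
  drop -5 from [-2, -5] -> [-2]
  satisfied 1 clause(s); 3 remain; assigned so far: [4, 5]
unit clause [-2] forces x2=F; simplify:
  satisfied 1 clause(s); 2 remain; assigned so far: [2, 4, 5]

Answer: 2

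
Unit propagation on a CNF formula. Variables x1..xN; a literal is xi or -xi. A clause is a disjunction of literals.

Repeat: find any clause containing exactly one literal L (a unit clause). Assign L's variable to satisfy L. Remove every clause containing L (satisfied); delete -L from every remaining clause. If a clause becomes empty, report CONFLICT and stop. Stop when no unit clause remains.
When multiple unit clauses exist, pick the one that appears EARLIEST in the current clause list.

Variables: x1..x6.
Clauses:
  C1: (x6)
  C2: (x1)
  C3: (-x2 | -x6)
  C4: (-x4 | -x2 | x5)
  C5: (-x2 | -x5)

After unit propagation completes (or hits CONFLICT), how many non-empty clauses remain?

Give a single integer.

Answer: 0

Derivation:
unit clause [6] forces x6=T; simplify:
  drop -6 from [-2, -6] -> [-2]
  satisfied 1 clause(s); 4 remain; assigned so far: [6]
unit clause [1] forces x1=T; simplify:
  satisfied 1 clause(s); 3 remain; assigned so far: [1, 6]
unit clause [-2] forces x2=F; simplify:
  satisfied 3 clause(s); 0 remain; assigned so far: [1, 2, 6]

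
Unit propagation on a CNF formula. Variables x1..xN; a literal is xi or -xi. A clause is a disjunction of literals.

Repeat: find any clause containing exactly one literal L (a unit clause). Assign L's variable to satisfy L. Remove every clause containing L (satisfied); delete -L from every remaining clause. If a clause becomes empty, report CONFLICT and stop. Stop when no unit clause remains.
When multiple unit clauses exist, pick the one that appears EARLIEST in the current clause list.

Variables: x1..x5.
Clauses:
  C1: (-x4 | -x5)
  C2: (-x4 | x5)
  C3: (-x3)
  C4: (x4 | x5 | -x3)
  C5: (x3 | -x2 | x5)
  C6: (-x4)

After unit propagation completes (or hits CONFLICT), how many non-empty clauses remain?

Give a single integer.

Answer: 1

Derivation:
unit clause [-3] forces x3=F; simplify:
  drop 3 from [3, -2, 5] -> [-2, 5]
  satisfied 2 clause(s); 4 remain; assigned so far: [3]
unit clause [-4] forces x4=F; simplify:
  satisfied 3 clause(s); 1 remain; assigned so far: [3, 4]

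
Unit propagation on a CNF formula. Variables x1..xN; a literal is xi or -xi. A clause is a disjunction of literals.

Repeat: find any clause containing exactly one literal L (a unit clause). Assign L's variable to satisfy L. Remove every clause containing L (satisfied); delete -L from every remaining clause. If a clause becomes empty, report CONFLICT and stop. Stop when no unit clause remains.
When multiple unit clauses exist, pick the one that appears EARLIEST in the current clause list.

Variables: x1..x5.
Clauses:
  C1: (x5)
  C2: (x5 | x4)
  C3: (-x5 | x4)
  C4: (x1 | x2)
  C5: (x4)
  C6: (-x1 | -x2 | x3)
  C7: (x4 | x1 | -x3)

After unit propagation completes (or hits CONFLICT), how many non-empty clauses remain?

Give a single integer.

unit clause [5] forces x5=T; simplify:
  drop -5 from [-5, 4] -> [4]
  satisfied 2 clause(s); 5 remain; assigned so far: [5]
unit clause [4] forces x4=T; simplify:
  satisfied 3 clause(s); 2 remain; assigned so far: [4, 5]

Answer: 2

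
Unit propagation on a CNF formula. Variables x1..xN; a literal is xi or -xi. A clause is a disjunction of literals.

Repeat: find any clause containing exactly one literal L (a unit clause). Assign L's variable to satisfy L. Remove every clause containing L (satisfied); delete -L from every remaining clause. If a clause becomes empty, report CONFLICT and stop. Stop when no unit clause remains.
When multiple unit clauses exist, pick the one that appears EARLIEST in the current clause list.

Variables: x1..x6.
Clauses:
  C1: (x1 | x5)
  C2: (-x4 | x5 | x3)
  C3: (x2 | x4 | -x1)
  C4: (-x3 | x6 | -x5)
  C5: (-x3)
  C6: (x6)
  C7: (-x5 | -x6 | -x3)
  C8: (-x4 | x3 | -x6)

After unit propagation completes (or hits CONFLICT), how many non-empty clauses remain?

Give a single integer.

Answer: 2

Derivation:
unit clause [-3] forces x3=F; simplify:
  drop 3 from [-4, 5, 3] -> [-4, 5]
  drop 3 from [-4, 3, -6] -> [-4, -6]
  satisfied 3 clause(s); 5 remain; assigned so far: [3]
unit clause [6] forces x6=T; simplify:
  drop -6 from [-4, -6] -> [-4]
  satisfied 1 clause(s); 4 remain; assigned so far: [3, 6]
unit clause [-4] forces x4=F; simplify:
  drop 4 from [2, 4, -1] -> [2, -1]
  satisfied 2 clause(s); 2 remain; assigned so far: [3, 4, 6]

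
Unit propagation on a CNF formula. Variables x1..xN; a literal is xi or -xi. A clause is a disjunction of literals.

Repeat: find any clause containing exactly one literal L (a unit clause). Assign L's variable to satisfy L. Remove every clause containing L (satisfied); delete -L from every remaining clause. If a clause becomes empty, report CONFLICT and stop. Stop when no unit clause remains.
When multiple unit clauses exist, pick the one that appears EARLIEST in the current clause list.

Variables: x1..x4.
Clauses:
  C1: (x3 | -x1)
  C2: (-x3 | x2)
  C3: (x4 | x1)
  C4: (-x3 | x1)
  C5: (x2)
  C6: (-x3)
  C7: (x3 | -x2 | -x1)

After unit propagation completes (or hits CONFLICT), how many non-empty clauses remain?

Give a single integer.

Answer: 0

Derivation:
unit clause [2] forces x2=T; simplify:
  drop -2 from [3, -2, -1] -> [3, -1]
  satisfied 2 clause(s); 5 remain; assigned so far: [2]
unit clause [-3] forces x3=F; simplify:
  drop 3 from [3, -1] -> [-1]
  drop 3 from [3, -1] -> [-1]
  satisfied 2 clause(s); 3 remain; assigned so far: [2, 3]
unit clause [-1] forces x1=F; simplify:
  drop 1 from [4, 1] -> [4]
  satisfied 2 clause(s); 1 remain; assigned so far: [1, 2, 3]
unit clause [4] forces x4=T; simplify:
  satisfied 1 clause(s); 0 remain; assigned so far: [1, 2, 3, 4]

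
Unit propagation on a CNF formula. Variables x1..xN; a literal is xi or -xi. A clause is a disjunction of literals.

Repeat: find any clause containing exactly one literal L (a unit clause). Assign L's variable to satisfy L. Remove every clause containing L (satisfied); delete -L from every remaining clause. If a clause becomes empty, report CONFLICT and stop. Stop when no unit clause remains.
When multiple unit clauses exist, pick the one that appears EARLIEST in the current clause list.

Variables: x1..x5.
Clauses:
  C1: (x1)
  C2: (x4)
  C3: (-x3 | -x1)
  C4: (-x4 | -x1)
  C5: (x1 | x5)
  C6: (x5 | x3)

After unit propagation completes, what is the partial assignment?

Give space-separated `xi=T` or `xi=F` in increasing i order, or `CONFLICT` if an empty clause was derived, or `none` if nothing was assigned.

Answer: CONFLICT

Derivation:
unit clause [1] forces x1=T; simplify:
  drop -1 from [-3, -1] -> [-3]
  drop -1 from [-4, -1] -> [-4]
  satisfied 2 clause(s); 4 remain; assigned so far: [1]
unit clause [4] forces x4=T; simplify:
  drop -4 from [-4] -> [] (empty!)
  satisfied 1 clause(s); 3 remain; assigned so far: [1, 4]
CONFLICT (empty clause)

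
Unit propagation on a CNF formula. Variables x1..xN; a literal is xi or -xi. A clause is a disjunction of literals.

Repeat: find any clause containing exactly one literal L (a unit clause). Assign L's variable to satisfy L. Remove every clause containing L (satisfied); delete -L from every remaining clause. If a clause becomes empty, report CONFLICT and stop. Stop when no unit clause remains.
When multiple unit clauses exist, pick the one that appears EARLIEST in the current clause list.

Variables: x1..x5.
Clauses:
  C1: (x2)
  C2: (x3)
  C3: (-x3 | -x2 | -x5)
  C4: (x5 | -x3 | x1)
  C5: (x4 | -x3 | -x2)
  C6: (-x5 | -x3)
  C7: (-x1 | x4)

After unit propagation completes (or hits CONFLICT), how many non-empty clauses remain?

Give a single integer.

Answer: 0

Derivation:
unit clause [2] forces x2=T; simplify:
  drop -2 from [-3, -2, -5] -> [-3, -5]
  drop -2 from [4, -3, -2] -> [4, -3]
  satisfied 1 clause(s); 6 remain; assigned so far: [2]
unit clause [3] forces x3=T; simplify:
  drop -3 from [-3, -5] -> [-5]
  drop -3 from [5, -3, 1] -> [5, 1]
  drop -3 from [4, -3] -> [4]
  drop -3 from [-5, -3] -> [-5]
  satisfied 1 clause(s); 5 remain; assigned so far: [2, 3]
unit clause [-5] forces x5=F; simplify:
  drop 5 from [5, 1] -> [1]
  satisfied 2 clause(s); 3 remain; assigned so far: [2, 3, 5]
unit clause [1] forces x1=T; simplify:
  drop -1 from [-1, 4] -> [4]
  satisfied 1 clause(s); 2 remain; assigned so far: [1, 2, 3, 5]
unit clause [4] forces x4=T; simplify:
  satisfied 2 clause(s); 0 remain; assigned so far: [1, 2, 3, 4, 5]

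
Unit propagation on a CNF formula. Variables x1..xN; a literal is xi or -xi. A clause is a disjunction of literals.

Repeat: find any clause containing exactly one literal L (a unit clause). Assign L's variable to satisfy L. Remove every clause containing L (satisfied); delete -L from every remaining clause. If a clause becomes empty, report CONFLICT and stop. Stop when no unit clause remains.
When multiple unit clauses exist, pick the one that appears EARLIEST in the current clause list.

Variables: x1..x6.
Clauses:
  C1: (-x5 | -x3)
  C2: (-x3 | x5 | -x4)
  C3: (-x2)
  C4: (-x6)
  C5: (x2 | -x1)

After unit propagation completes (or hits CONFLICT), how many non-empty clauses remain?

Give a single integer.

unit clause [-2] forces x2=F; simplify:
  drop 2 from [2, -1] -> [-1]
  satisfied 1 clause(s); 4 remain; assigned so far: [2]
unit clause [-6] forces x6=F; simplify:
  satisfied 1 clause(s); 3 remain; assigned so far: [2, 6]
unit clause [-1] forces x1=F; simplify:
  satisfied 1 clause(s); 2 remain; assigned so far: [1, 2, 6]

Answer: 2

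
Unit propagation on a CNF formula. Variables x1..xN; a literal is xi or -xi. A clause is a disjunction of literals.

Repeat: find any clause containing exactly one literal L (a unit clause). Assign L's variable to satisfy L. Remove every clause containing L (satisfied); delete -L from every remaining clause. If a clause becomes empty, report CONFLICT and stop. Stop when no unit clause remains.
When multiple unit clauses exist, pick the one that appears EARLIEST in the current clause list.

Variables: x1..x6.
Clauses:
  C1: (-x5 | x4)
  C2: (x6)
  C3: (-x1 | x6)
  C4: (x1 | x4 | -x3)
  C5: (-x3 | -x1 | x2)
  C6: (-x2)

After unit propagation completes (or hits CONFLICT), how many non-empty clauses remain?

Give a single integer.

unit clause [6] forces x6=T; simplify:
  satisfied 2 clause(s); 4 remain; assigned so far: [6]
unit clause [-2] forces x2=F; simplify:
  drop 2 from [-3, -1, 2] -> [-3, -1]
  satisfied 1 clause(s); 3 remain; assigned so far: [2, 6]

Answer: 3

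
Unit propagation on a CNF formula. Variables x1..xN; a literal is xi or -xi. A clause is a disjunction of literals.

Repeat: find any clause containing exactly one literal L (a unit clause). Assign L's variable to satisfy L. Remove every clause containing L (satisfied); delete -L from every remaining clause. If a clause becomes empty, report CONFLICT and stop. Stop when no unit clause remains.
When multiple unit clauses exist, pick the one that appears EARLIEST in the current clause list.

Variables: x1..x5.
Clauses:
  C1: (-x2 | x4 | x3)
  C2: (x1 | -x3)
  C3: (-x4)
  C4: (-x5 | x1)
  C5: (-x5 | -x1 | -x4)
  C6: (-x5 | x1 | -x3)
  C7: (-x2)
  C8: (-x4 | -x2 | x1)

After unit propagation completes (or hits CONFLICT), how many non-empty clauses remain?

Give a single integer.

unit clause [-4] forces x4=F; simplify:
  drop 4 from [-2, 4, 3] -> [-2, 3]
  satisfied 3 clause(s); 5 remain; assigned so far: [4]
unit clause [-2] forces x2=F; simplify:
  satisfied 2 clause(s); 3 remain; assigned so far: [2, 4]

Answer: 3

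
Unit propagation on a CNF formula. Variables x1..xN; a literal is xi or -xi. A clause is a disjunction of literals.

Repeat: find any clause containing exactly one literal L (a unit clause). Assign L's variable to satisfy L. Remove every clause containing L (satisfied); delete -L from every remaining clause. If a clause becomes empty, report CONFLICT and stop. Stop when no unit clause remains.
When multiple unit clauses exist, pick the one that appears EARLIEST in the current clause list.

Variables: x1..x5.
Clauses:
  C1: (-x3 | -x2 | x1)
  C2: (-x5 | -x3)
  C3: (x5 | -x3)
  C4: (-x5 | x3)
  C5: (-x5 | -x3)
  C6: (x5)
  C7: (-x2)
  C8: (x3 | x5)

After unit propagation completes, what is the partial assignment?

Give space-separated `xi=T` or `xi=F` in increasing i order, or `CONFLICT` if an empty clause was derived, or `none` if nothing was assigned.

Answer: CONFLICT

Derivation:
unit clause [5] forces x5=T; simplify:
  drop -5 from [-5, -3] -> [-3]
  drop -5 from [-5, 3] -> [3]
  drop -5 from [-5, -3] -> [-3]
  satisfied 3 clause(s); 5 remain; assigned so far: [5]
unit clause [-3] forces x3=F; simplify:
  drop 3 from [3] -> [] (empty!)
  satisfied 3 clause(s); 2 remain; assigned so far: [3, 5]
CONFLICT (empty clause)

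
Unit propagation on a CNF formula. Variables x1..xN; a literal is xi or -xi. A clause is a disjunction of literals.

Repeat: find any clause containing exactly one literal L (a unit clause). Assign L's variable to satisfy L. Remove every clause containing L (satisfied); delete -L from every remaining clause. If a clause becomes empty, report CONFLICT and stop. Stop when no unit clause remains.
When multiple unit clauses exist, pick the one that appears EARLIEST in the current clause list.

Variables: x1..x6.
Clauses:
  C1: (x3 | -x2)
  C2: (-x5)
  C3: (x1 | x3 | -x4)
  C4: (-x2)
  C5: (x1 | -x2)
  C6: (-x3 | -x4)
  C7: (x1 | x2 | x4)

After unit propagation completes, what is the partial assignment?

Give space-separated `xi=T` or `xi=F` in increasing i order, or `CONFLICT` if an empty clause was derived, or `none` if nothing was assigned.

Answer: x2=F x5=F

Derivation:
unit clause [-5] forces x5=F; simplify:
  satisfied 1 clause(s); 6 remain; assigned so far: [5]
unit clause [-2] forces x2=F; simplify:
  drop 2 from [1, 2, 4] -> [1, 4]
  satisfied 3 clause(s); 3 remain; assigned so far: [2, 5]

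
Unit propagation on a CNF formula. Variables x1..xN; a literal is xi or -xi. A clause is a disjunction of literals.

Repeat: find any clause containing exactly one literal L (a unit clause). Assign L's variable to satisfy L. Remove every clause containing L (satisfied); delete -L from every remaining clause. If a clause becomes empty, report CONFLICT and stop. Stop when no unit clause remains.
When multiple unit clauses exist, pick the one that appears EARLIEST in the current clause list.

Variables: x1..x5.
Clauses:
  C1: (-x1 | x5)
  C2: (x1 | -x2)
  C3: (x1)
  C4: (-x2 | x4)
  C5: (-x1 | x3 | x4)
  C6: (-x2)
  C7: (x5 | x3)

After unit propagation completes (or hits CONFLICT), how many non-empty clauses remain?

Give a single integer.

Answer: 1

Derivation:
unit clause [1] forces x1=T; simplify:
  drop -1 from [-1, 5] -> [5]
  drop -1 from [-1, 3, 4] -> [3, 4]
  satisfied 2 clause(s); 5 remain; assigned so far: [1]
unit clause [5] forces x5=T; simplify:
  satisfied 2 clause(s); 3 remain; assigned so far: [1, 5]
unit clause [-2] forces x2=F; simplify:
  satisfied 2 clause(s); 1 remain; assigned so far: [1, 2, 5]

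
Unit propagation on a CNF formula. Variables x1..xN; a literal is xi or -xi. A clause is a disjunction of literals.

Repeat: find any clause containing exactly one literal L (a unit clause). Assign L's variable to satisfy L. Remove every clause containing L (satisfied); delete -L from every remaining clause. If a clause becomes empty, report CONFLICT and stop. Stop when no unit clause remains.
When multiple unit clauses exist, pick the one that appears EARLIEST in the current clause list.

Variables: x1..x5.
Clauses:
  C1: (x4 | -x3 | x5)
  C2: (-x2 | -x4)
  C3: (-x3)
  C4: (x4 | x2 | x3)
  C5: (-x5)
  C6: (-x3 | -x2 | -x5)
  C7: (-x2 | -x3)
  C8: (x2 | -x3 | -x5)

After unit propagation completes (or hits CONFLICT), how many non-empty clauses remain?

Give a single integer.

Answer: 2

Derivation:
unit clause [-3] forces x3=F; simplify:
  drop 3 from [4, 2, 3] -> [4, 2]
  satisfied 5 clause(s); 3 remain; assigned so far: [3]
unit clause [-5] forces x5=F; simplify:
  satisfied 1 clause(s); 2 remain; assigned so far: [3, 5]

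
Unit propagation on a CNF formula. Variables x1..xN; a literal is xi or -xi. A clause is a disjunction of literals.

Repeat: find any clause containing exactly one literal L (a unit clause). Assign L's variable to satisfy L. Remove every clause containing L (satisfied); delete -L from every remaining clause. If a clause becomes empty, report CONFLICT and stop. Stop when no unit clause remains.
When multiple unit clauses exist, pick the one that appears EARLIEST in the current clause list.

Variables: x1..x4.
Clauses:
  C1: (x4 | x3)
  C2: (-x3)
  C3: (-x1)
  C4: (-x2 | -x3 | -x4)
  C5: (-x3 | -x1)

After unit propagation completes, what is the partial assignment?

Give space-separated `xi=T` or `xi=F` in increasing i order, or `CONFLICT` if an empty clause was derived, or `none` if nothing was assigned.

unit clause [-3] forces x3=F; simplify:
  drop 3 from [4, 3] -> [4]
  satisfied 3 clause(s); 2 remain; assigned so far: [3]
unit clause [4] forces x4=T; simplify:
  satisfied 1 clause(s); 1 remain; assigned so far: [3, 4]
unit clause [-1] forces x1=F; simplify:
  satisfied 1 clause(s); 0 remain; assigned so far: [1, 3, 4]

Answer: x1=F x3=F x4=T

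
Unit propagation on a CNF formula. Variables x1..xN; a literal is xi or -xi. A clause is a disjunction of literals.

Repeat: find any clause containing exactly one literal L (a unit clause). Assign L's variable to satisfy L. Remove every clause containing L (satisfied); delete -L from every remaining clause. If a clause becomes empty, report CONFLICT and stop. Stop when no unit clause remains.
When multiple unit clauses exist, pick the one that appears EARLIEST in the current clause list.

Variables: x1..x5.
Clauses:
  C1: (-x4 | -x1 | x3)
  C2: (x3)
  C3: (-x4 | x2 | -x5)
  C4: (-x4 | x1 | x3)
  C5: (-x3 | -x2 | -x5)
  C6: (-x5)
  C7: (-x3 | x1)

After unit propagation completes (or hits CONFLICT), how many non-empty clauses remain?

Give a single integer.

Answer: 0

Derivation:
unit clause [3] forces x3=T; simplify:
  drop -3 from [-3, -2, -5] -> [-2, -5]
  drop -3 from [-3, 1] -> [1]
  satisfied 3 clause(s); 4 remain; assigned so far: [3]
unit clause [-5] forces x5=F; simplify:
  satisfied 3 clause(s); 1 remain; assigned so far: [3, 5]
unit clause [1] forces x1=T; simplify:
  satisfied 1 clause(s); 0 remain; assigned so far: [1, 3, 5]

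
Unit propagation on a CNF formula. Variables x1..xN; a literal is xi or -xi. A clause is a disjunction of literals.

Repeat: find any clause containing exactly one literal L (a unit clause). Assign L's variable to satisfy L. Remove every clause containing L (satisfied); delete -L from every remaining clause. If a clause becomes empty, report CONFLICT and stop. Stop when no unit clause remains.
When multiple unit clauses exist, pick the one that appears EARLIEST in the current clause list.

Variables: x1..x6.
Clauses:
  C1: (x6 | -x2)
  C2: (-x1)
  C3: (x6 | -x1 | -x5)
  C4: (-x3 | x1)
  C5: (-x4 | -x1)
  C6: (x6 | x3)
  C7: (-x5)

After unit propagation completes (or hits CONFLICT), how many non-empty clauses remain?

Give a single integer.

Answer: 0

Derivation:
unit clause [-1] forces x1=F; simplify:
  drop 1 from [-3, 1] -> [-3]
  satisfied 3 clause(s); 4 remain; assigned so far: [1]
unit clause [-3] forces x3=F; simplify:
  drop 3 from [6, 3] -> [6]
  satisfied 1 clause(s); 3 remain; assigned so far: [1, 3]
unit clause [6] forces x6=T; simplify:
  satisfied 2 clause(s); 1 remain; assigned so far: [1, 3, 6]
unit clause [-5] forces x5=F; simplify:
  satisfied 1 clause(s); 0 remain; assigned so far: [1, 3, 5, 6]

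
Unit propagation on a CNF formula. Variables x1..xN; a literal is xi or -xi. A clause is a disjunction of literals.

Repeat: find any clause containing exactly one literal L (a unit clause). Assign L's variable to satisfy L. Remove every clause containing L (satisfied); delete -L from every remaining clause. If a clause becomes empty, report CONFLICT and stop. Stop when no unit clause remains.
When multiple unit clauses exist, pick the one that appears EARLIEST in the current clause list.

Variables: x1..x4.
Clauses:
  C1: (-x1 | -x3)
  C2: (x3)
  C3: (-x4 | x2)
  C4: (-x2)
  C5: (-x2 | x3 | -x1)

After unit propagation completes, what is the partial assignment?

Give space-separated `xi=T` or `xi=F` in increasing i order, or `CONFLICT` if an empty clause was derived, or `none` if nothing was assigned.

Answer: x1=F x2=F x3=T x4=F

Derivation:
unit clause [3] forces x3=T; simplify:
  drop -3 from [-1, -3] -> [-1]
  satisfied 2 clause(s); 3 remain; assigned so far: [3]
unit clause [-1] forces x1=F; simplify:
  satisfied 1 clause(s); 2 remain; assigned so far: [1, 3]
unit clause [-2] forces x2=F; simplify:
  drop 2 from [-4, 2] -> [-4]
  satisfied 1 clause(s); 1 remain; assigned so far: [1, 2, 3]
unit clause [-4] forces x4=F; simplify:
  satisfied 1 clause(s); 0 remain; assigned so far: [1, 2, 3, 4]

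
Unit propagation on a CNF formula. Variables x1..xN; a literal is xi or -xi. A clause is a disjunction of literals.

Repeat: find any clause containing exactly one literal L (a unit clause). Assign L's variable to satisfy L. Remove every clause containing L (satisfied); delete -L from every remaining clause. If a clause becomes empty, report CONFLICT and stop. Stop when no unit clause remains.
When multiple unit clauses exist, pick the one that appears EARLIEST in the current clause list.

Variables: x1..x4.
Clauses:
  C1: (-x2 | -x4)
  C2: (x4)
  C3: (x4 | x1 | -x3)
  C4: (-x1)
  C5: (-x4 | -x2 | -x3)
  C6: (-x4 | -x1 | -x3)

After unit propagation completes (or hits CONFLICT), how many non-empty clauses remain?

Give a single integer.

unit clause [4] forces x4=T; simplify:
  drop -4 from [-2, -4] -> [-2]
  drop -4 from [-4, -2, -3] -> [-2, -3]
  drop -4 from [-4, -1, -3] -> [-1, -3]
  satisfied 2 clause(s); 4 remain; assigned so far: [4]
unit clause [-2] forces x2=F; simplify:
  satisfied 2 clause(s); 2 remain; assigned so far: [2, 4]
unit clause [-1] forces x1=F; simplify:
  satisfied 2 clause(s); 0 remain; assigned so far: [1, 2, 4]

Answer: 0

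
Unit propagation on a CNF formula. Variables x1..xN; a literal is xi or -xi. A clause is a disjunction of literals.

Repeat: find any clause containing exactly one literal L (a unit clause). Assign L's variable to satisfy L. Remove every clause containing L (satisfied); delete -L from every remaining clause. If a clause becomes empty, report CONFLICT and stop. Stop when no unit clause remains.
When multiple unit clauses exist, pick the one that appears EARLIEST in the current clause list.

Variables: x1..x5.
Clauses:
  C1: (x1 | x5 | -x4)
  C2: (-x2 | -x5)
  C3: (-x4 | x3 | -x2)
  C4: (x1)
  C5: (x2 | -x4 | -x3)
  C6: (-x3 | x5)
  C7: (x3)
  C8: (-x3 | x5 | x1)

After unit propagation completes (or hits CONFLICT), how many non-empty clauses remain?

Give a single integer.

Answer: 0

Derivation:
unit clause [1] forces x1=T; simplify:
  satisfied 3 clause(s); 5 remain; assigned so far: [1]
unit clause [3] forces x3=T; simplify:
  drop -3 from [2, -4, -3] -> [2, -4]
  drop -3 from [-3, 5] -> [5]
  satisfied 2 clause(s); 3 remain; assigned so far: [1, 3]
unit clause [5] forces x5=T; simplify:
  drop -5 from [-2, -5] -> [-2]
  satisfied 1 clause(s); 2 remain; assigned so far: [1, 3, 5]
unit clause [-2] forces x2=F; simplify:
  drop 2 from [2, -4] -> [-4]
  satisfied 1 clause(s); 1 remain; assigned so far: [1, 2, 3, 5]
unit clause [-4] forces x4=F; simplify:
  satisfied 1 clause(s); 0 remain; assigned so far: [1, 2, 3, 4, 5]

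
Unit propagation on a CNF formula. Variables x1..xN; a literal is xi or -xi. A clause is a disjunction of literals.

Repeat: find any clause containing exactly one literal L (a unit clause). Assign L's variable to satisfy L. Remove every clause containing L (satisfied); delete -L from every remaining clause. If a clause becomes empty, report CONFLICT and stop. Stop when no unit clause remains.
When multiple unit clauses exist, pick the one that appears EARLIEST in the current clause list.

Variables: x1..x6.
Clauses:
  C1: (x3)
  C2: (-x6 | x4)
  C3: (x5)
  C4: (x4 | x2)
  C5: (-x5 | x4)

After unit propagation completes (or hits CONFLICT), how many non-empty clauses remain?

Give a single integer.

unit clause [3] forces x3=T; simplify:
  satisfied 1 clause(s); 4 remain; assigned so far: [3]
unit clause [5] forces x5=T; simplify:
  drop -5 from [-5, 4] -> [4]
  satisfied 1 clause(s); 3 remain; assigned so far: [3, 5]
unit clause [4] forces x4=T; simplify:
  satisfied 3 clause(s); 0 remain; assigned so far: [3, 4, 5]

Answer: 0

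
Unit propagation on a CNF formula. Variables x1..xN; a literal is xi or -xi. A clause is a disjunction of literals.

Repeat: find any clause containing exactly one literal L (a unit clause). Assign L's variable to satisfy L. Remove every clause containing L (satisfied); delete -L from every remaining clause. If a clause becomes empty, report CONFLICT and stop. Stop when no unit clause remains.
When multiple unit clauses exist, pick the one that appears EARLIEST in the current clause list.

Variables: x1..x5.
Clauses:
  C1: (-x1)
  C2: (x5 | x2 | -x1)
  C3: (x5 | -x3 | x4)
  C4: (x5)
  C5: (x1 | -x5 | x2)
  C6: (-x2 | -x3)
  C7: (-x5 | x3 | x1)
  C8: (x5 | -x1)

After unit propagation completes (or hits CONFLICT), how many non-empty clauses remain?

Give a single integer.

Answer: 0

Derivation:
unit clause [-1] forces x1=F; simplify:
  drop 1 from [1, -5, 2] -> [-5, 2]
  drop 1 from [-5, 3, 1] -> [-5, 3]
  satisfied 3 clause(s); 5 remain; assigned so far: [1]
unit clause [5] forces x5=T; simplify:
  drop -5 from [-5, 2] -> [2]
  drop -5 from [-5, 3] -> [3]
  satisfied 2 clause(s); 3 remain; assigned so far: [1, 5]
unit clause [2] forces x2=T; simplify:
  drop -2 from [-2, -3] -> [-3]
  satisfied 1 clause(s); 2 remain; assigned so far: [1, 2, 5]
unit clause [-3] forces x3=F; simplify:
  drop 3 from [3] -> [] (empty!)
  satisfied 1 clause(s); 1 remain; assigned so far: [1, 2, 3, 5]
CONFLICT (empty clause)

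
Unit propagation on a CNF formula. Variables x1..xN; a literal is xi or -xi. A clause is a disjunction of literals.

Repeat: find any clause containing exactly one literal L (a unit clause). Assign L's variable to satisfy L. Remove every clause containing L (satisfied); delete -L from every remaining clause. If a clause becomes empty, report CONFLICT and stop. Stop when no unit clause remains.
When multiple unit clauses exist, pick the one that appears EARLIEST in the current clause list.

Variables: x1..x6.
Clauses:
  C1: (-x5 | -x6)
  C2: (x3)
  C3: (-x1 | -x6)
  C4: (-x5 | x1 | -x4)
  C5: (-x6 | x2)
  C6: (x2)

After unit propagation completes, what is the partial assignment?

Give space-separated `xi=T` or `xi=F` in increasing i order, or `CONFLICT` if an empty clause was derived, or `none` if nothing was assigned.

Answer: x2=T x3=T

Derivation:
unit clause [3] forces x3=T; simplify:
  satisfied 1 clause(s); 5 remain; assigned so far: [3]
unit clause [2] forces x2=T; simplify:
  satisfied 2 clause(s); 3 remain; assigned so far: [2, 3]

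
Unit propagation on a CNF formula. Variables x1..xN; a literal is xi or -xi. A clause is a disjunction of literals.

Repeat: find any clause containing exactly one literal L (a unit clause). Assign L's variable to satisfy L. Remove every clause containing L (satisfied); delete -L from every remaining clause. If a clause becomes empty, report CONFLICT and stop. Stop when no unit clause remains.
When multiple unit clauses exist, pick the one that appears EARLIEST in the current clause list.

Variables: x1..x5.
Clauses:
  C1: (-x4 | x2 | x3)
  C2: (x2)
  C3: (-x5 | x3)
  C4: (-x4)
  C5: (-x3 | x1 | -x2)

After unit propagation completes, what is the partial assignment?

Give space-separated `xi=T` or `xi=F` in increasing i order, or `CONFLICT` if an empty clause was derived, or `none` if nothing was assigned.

Answer: x2=T x4=F

Derivation:
unit clause [2] forces x2=T; simplify:
  drop -2 from [-3, 1, -2] -> [-3, 1]
  satisfied 2 clause(s); 3 remain; assigned so far: [2]
unit clause [-4] forces x4=F; simplify:
  satisfied 1 clause(s); 2 remain; assigned so far: [2, 4]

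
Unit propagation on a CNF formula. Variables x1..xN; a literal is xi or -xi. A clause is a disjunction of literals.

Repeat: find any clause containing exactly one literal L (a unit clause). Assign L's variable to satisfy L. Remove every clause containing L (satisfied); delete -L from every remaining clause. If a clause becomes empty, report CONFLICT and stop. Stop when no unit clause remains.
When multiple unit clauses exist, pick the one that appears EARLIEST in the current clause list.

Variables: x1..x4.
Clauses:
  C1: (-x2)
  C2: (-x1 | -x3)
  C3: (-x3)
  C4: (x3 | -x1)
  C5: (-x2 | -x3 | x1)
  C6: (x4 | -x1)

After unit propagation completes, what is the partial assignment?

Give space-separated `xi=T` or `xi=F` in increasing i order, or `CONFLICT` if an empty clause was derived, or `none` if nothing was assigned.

Answer: x1=F x2=F x3=F

Derivation:
unit clause [-2] forces x2=F; simplify:
  satisfied 2 clause(s); 4 remain; assigned so far: [2]
unit clause [-3] forces x3=F; simplify:
  drop 3 from [3, -1] -> [-1]
  satisfied 2 clause(s); 2 remain; assigned so far: [2, 3]
unit clause [-1] forces x1=F; simplify:
  satisfied 2 clause(s); 0 remain; assigned so far: [1, 2, 3]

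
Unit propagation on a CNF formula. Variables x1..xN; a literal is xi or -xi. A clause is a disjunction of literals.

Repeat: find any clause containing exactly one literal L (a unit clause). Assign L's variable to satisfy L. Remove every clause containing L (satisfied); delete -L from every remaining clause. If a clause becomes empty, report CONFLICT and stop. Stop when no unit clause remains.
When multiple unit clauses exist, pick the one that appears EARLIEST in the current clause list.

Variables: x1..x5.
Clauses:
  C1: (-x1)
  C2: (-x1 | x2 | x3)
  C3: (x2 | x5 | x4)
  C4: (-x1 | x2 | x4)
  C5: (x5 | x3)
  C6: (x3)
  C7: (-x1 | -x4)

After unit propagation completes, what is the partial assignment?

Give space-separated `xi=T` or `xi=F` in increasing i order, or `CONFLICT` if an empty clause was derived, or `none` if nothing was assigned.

Answer: x1=F x3=T

Derivation:
unit clause [-1] forces x1=F; simplify:
  satisfied 4 clause(s); 3 remain; assigned so far: [1]
unit clause [3] forces x3=T; simplify:
  satisfied 2 clause(s); 1 remain; assigned so far: [1, 3]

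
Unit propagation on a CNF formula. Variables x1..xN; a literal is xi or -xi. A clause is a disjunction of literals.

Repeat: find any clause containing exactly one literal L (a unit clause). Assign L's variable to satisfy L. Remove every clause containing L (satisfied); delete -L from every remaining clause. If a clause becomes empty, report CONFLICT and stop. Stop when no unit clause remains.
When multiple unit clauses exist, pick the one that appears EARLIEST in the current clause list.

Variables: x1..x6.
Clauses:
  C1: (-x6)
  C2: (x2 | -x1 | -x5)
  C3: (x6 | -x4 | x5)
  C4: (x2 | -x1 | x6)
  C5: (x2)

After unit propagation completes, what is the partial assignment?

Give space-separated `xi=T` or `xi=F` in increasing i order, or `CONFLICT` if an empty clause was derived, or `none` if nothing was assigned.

Answer: x2=T x6=F

Derivation:
unit clause [-6] forces x6=F; simplify:
  drop 6 from [6, -4, 5] -> [-4, 5]
  drop 6 from [2, -1, 6] -> [2, -1]
  satisfied 1 clause(s); 4 remain; assigned so far: [6]
unit clause [2] forces x2=T; simplify:
  satisfied 3 clause(s); 1 remain; assigned so far: [2, 6]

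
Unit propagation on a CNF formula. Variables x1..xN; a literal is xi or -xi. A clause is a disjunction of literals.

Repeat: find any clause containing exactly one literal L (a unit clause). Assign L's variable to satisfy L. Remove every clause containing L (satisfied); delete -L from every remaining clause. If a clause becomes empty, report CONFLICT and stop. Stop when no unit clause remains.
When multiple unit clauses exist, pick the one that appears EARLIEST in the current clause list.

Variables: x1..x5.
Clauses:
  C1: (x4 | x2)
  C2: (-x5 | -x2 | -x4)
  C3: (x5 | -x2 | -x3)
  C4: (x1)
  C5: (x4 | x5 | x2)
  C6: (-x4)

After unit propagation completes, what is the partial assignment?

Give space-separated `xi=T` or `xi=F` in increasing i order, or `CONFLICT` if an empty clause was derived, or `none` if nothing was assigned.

unit clause [1] forces x1=T; simplify:
  satisfied 1 clause(s); 5 remain; assigned so far: [1]
unit clause [-4] forces x4=F; simplify:
  drop 4 from [4, 2] -> [2]
  drop 4 from [4, 5, 2] -> [5, 2]
  satisfied 2 clause(s); 3 remain; assigned so far: [1, 4]
unit clause [2] forces x2=T; simplify:
  drop -2 from [5, -2, -3] -> [5, -3]
  satisfied 2 clause(s); 1 remain; assigned so far: [1, 2, 4]

Answer: x1=T x2=T x4=F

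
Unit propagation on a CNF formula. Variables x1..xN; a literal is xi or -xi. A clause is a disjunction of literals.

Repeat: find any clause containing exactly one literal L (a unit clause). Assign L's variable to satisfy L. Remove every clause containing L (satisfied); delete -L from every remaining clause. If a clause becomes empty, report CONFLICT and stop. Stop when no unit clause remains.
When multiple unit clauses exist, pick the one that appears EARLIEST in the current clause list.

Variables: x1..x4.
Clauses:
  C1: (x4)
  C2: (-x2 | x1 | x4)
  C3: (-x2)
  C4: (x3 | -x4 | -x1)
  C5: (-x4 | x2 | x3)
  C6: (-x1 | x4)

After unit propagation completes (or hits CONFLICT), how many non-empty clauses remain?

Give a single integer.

unit clause [4] forces x4=T; simplify:
  drop -4 from [3, -4, -1] -> [3, -1]
  drop -4 from [-4, 2, 3] -> [2, 3]
  satisfied 3 clause(s); 3 remain; assigned so far: [4]
unit clause [-2] forces x2=F; simplify:
  drop 2 from [2, 3] -> [3]
  satisfied 1 clause(s); 2 remain; assigned so far: [2, 4]
unit clause [3] forces x3=T; simplify:
  satisfied 2 clause(s); 0 remain; assigned so far: [2, 3, 4]

Answer: 0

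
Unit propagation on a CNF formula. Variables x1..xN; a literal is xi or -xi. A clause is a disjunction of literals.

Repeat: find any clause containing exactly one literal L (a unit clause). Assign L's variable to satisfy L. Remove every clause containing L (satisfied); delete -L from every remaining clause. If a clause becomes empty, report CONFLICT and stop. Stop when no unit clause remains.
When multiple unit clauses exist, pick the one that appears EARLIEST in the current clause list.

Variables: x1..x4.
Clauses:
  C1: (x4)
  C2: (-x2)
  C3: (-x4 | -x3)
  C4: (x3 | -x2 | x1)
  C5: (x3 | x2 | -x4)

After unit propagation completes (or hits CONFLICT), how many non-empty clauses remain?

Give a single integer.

Answer: 0

Derivation:
unit clause [4] forces x4=T; simplify:
  drop -4 from [-4, -3] -> [-3]
  drop -4 from [3, 2, -4] -> [3, 2]
  satisfied 1 clause(s); 4 remain; assigned so far: [4]
unit clause [-2] forces x2=F; simplify:
  drop 2 from [3, 2] -> [3]
  satisfied 2 clause(s); 2 remain; assigned so far: [2, 4]
unit clause [-3] forces x3=F; simplify:
  drop 3 from [3] -> [] (empty!)
  satisfied 1 clause(s); 1 remain; assigned so far: [2, 3, 4]
CONFLICT (empty clause)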